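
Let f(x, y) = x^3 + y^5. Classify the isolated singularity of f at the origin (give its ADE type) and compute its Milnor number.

The Hessian of f at 0 is [[0, 0], [0, 0]] with rank 0, so corank 2. A Groebner basis of the Jacobian ideal J(f) in C{x,y} is {y^4, x^2}; counting standard monomials gives mu = 8. Corank 2; j^3 = x^3 is a perfect cube, so E-series; the 5-jet and mu = 8 give E_8.

Type E_8, Milnor number mu = 8.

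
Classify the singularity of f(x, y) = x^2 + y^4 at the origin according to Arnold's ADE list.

The Hessian of f at 0 has rank 1. Corank 1: A-series; mu = 3 gives A_3.

A_{3}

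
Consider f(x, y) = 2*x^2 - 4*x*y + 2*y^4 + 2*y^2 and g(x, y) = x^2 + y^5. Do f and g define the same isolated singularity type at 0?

No.

The Hessian of f at 0 has rank 1. Corank 1: A-series; mu = 3 gives A_3. The Hessian of g at 0 has rank 1. Corank 1: A-series; mu = 4 gives A_4. f is A_3 but g is A_4, hence not right-equivalent.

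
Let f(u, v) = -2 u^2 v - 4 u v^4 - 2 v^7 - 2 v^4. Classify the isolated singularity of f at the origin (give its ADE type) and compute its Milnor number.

Type D5, Milnor number mu = 5.

The Hessian of f at 0 has rank 0. Corank 2; j^3 = -2*u^2*v has shape L^2 M (L != M), so D-series; mu = 5 gives D_5.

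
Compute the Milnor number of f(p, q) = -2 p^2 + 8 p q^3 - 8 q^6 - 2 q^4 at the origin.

The Hessian of f at 0 has rank 1. Corank 1: A-series; mu = 3 gives A_3.

3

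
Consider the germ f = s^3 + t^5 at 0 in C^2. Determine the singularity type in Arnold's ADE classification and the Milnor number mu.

Type E_{8}, Milnor number mu = 8.

The Hessian of f at 0 has rank 0. Corank 2; j^3 = s^3 is a perfect cube, so E-series; the 5-jet and mu = 8 give E_8.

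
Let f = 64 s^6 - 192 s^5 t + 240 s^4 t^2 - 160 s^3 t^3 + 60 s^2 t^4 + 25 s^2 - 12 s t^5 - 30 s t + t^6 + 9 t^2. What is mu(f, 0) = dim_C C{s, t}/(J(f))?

The Hessian of f at 0 is [[50, -30], [-30, 18]] with rank 1, so corank 1. A Groebner basis of the Jacobian ideal J(f) in C{s,t} is {t^5, s - 3*t/5}; counting standard monomials gives mu = 5. Corank 1: A-series; mu = 5 gives A_5.

5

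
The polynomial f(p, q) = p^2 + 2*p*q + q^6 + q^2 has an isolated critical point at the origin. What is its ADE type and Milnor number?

Type A5, Milnor number mu = 5.

The Hessian of f at 0 has rank 1. Corank 1: A-series; mu = 5 gives A_5.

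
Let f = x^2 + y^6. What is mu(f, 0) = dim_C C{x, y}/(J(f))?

5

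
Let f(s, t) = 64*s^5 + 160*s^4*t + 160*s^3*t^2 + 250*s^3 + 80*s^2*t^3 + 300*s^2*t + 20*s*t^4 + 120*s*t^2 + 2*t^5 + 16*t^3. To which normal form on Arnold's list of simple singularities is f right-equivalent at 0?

E8

The Hessian of f at 0 is [[0, 0], [0, 0]] with rank 0, so corank 2. A Groebner basis of the Jacobian ideal J(f) in C{s,t} is {t^5, s*t^3 + 17*t^4/40, s^2 + 4*s*t/5 + 4*t^2/25}; counting standard monomials gives mu = 8. Corank 2; j^3 = 2*(5*s + 2*t)^3 is a perfect cube, so E-series; the 5-jet and mu = 8 give E_8.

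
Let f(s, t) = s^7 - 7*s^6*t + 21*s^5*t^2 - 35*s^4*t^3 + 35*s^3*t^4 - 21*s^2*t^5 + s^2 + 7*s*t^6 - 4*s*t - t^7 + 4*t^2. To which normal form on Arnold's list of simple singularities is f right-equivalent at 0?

A_{6}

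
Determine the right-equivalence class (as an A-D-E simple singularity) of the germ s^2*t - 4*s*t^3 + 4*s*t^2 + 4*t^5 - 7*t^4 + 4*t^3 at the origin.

D_5

The Hessian of f at 0 has rank 0. Corank 2; j^3 = t*(s + 2*t)^2 has shape L^2 M (L != M), so D-series; mu = 5 gives D_5.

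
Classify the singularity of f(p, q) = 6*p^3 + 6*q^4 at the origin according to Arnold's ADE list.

The Hessian of f at 0 has rank 0. Corank 2; j^3 = 6*p^3 is a perfect cube, so E-series; the 4-jet and mu = 6 give E_6.

E_6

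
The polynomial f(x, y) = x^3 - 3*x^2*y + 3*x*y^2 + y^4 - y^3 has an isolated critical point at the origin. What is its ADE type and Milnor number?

The Hessian of f at 0 is [[0, 0], [0, 0]] with rank 0, so corank 2. A Groebner basis of the Jacobian ideal J(f) in C{x,y} is {y^3, x^2 - 2*x*y + y^2}; counting standard monomials gives mu = 6. Corank 2; j^3 = (x - y)^3 is a perfect cube, so E-series; the 4-jet and mu = 6 give E_6.

Type E6, Milnor number mu = 6.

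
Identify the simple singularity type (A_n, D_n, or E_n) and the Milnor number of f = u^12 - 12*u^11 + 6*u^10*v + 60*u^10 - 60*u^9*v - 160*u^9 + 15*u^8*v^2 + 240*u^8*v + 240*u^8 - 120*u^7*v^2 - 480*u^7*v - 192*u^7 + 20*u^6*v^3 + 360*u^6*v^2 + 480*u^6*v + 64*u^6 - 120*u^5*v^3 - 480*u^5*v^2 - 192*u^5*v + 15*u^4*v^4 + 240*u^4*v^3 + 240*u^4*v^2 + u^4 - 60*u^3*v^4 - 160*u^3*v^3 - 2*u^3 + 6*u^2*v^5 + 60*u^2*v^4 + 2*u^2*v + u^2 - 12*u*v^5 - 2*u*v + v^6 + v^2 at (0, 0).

Type A_5, Milnor number mu = 5.

The Hessian of f at 0 has rank 1. Corank 1: A-series; mu = 5 gives A_5.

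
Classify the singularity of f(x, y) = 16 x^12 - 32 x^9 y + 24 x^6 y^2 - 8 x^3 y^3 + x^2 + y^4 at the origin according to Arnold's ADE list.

A_3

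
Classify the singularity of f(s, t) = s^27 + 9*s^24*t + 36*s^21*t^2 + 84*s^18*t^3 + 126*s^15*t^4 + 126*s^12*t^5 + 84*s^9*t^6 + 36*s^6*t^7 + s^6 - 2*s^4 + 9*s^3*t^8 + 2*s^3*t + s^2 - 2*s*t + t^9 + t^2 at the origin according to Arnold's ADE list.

A_{8}

The Hessian of f at 0 has rank 1. Corank 1: A-series; mu = 8 gives A_8.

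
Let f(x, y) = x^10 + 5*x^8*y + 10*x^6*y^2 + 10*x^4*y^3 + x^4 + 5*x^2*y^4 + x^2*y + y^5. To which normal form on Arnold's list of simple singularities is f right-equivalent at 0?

D6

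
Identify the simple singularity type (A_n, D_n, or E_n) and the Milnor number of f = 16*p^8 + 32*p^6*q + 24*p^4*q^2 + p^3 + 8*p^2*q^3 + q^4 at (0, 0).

Type E6, Milnor number mu = 6.

The Hessian of f at 0 has rank 0. Corank 2; j^3 = p^3 is a perfect cube, so E-series; the 4-jet and mu = 6 give E_6.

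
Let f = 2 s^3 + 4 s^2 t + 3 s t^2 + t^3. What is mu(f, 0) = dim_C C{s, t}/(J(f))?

4

The Hessian of f at 0 has rank 0. Corank 2; j^3 = (s + t)*(2*s^2 + 2*s*t + t^2) splits into three distinct lines over C (the quadratic factor has nonzero discriminant), so D_4.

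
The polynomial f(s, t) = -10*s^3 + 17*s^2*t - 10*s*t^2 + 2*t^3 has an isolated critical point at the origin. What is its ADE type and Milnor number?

The Hessian of f at 0 is [[0, 0], [0, 0]] with rank 0, so corank 2. A Groebner basis of the Jacobian ideal J(f) in C{s,t} is {t^3, s^2 - 2*t^2/11, s*t - 5*t^2/11}; counting standard monomials gives mu = 4. Corank 2; j^3 = -(2*s - t)*(5*s^2 - 6*s*t + 2*t^2) splits into three distinct lines over C (the quadratic factor has nonzero discriminant), so D_4.

Type D_{4}, Milnor number mu = 4.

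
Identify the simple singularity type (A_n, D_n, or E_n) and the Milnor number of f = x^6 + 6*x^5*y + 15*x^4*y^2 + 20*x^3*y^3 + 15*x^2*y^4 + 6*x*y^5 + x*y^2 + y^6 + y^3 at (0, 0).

The Hessian of f at 0 is [[0, 0], [0, 0]] with rank 0, so corank 2. A Groebner basis of the Jacobian ideal J(f) in C{x,y} is {x^5 + y^2/6, y^3, x*y + y^2}; counting standard monomials gives mu = 7. Corank 2; j^3 = y^2*(x + y) has shape L^2 M (L != M), so D-series; mu = 7 gives D_7.

Type D_7, Milnor number mu = 7.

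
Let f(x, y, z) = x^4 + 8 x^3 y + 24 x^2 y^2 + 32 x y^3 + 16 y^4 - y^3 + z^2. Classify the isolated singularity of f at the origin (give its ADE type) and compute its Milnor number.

Type E_{6}, Milnor number mu = 6.

The Hessian of f at 0 has rank 1. Corank 2; j^3 = -y^3 is a perfect cube, so E-series; the 4-jet and mu = 6 give E_6.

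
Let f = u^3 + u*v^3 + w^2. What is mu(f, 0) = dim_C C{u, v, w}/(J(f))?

7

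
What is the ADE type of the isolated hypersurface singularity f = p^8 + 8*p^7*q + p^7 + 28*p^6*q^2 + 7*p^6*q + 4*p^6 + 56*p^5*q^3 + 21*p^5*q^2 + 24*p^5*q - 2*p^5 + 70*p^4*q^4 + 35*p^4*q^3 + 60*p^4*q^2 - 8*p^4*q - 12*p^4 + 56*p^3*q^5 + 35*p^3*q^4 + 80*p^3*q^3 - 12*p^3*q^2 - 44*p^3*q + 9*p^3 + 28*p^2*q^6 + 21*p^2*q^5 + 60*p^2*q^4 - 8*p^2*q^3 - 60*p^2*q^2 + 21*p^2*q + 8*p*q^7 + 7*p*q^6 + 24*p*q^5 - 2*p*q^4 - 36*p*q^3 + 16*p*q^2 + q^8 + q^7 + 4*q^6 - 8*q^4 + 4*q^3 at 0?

D_{9}

The Hessian of f at 0 has rank 0. Corank 2; j^3 = (p + q)*(3*p + 2*q)^2 has shape L^2 M (L != M), so D-series; mu = 9 gives D_9.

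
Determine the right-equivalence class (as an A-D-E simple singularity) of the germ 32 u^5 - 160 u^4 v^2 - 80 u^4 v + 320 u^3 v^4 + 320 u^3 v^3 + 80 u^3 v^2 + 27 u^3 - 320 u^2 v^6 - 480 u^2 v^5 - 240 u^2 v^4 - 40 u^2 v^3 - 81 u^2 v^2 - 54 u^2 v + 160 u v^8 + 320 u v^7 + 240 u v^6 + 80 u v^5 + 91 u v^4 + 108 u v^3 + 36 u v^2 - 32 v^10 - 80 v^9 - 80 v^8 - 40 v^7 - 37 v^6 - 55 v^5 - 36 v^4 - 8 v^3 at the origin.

E_{8}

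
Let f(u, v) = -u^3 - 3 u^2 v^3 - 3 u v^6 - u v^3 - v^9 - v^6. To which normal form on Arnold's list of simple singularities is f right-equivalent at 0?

E7

The Hessian of f at 0 is [[0, 0], [0, 0]] with rank 0, so corank 2. A Groebner basis of the Jacobian ideal J(f) in C{u,v} is {u^3, u*v^2, 3*u^2 + v^3}; counting standard monomials gives mu = 7. Corank 2; j^3 = -u^3 is a perfect cube, so E-series; the 4-jet and mu = 7 give E_7.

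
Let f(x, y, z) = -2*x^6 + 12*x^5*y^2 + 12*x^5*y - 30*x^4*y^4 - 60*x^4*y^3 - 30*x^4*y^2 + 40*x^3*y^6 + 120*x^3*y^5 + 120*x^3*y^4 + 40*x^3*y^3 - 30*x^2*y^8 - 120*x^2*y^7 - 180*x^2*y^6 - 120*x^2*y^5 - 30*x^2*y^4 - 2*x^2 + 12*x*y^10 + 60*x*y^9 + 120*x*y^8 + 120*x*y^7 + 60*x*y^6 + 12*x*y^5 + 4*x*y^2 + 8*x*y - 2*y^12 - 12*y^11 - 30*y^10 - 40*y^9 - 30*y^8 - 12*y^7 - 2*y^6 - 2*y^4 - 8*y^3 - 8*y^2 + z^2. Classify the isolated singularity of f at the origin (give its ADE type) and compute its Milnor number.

The Hessian of f at 0 has rank 2. Corank 1: A-series; mu = 5 gives A_5.

Type A5, Milnor number mu = 5.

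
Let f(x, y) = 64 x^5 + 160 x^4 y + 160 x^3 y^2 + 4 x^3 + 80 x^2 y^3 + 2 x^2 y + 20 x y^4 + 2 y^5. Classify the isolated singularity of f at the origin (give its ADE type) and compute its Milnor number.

Type D6, Milnor number mu = 6.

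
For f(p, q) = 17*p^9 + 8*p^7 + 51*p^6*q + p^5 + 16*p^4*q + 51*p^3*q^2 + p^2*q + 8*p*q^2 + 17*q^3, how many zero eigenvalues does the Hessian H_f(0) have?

2

The Hessian at 0 is [[0, 0], [0, 0]] of rank 0; hence corank 2.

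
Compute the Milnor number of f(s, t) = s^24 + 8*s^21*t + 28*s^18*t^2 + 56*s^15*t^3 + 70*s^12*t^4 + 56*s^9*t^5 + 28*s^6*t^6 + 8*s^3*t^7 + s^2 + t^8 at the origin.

7

The Hessian of f at 0 has rank 1. Corank 1: A-series; mu = 7 gives A_7.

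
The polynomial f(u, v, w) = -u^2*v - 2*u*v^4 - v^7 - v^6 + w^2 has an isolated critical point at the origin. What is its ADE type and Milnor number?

Type D_{7}, Milnor number mu = 7.

The Hessian of f at 0 has rank 1. Corank 2; j^3 = -u^2*v has shape L^2 M (L != M), so D-series; mu = 7 gives D_7.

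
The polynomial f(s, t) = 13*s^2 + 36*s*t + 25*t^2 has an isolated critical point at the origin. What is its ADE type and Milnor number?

Type A_{1}, Milnor number mu = 1.

The Hessian of f at 0 is [[26, 36], [36, 50]] with rank 2, so corank 0. A Groebner basis of the Jacobian ideal J(f) in C{s,t} is {s, t}; counting standard monomials gives mu = 1. Corank 0: nondegenerate Morse point, so A_1.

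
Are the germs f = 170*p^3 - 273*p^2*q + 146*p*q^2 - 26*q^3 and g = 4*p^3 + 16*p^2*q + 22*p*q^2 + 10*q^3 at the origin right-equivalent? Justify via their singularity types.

Yes.

The Hessian of f at 0 is [[0, 0], [0, 0]] with rank 0, so corank 2. A Groebner basis of the Jacobian ideal J(f) in C{p,q} is {q^3, p^2 - 22*q^2/69, p*q - 13*q^2/23}; counting standard monomials gives mu = 4. Corank 2; j^3 = (2*p - q)*(85*p^2 - 94*p*q + 26*q^2) splits into three distinct lines over C (the quadratic factor has nonzero discriminant), so D_4. The Hessian of g at 0 is [[0, 0], [0, 0]] with rank 0, so corank 2. A Groebner basis of the Jacobian ideal J(g) in C{p,q} is {q^3, p^2 + q^2/2, p*q + q^2/2}; counting standard monomials gives mu = 4. Corank 2; j^3 = 2*(p + q)*(2*p^2 + 6*p*q + 5*q^2) splits into three distinct lines over C (the quadratic factor has nonzero discriminant), so D_4. Both have type D_4, hence right-equivalent.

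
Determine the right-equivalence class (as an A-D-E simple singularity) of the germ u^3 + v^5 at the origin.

E8

The Hessian of f at 0 has rank 0. Corank 2; j^3 = u^3 is a perfect cube, so E-series; the 5-jet and mu = 8 give E_8.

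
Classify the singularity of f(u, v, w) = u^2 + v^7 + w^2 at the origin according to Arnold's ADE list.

The Hessian of f at 0 has rank 2. Corank 1: A-series; mu = 6 gives A_6.

A_6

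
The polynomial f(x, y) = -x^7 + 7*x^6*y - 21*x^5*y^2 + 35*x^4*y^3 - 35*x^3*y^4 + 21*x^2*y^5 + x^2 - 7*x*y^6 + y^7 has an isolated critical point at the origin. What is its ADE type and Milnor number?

Type A6, Milnor number mu = 6.

The Hessian of f at 0 is [[2, 0], [0, 0]] with rank 1, so corank 1. A Groebner basis of the Jacobian ideal J(f) in C{x,y} is {y^6, x}; counting standard monomials gives mu = 6. Corank 1: A-series; mu = 6 gives A_6.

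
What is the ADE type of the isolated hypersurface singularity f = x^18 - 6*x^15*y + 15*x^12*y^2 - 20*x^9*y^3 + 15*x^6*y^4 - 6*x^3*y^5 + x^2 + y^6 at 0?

A_5

The Hessian of f at 0 is [[2, 0], [0, 0]] with rank 1, so corank 1. A Groebner basis of the Jacobian ideal J(f) in C{x,y} is {y^5, x}; counting standard monomials gives mu = 5. Corank 1: A-series; mu = 5 gives A_5.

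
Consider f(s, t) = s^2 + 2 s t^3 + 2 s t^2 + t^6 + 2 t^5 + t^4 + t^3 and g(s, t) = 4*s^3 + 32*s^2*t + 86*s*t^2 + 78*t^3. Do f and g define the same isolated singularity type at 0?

No.

The Hessian of f at 0 is [[2, 0], [0, 0]] with rank 1, so corank 1. A Groebner basis of the Jacobian ideal J(f) in C{s,t} is {t^2, s}; counting standard monomials gives mu = 2. Corank 1: A-series; mu = 2 gives A_2. The Hessian of g at 0 is [[0, 0], [0, 0]] with rank 0, so corank 2. A Groebner basis of the Jacobian ideal J(g) in C{s,t} is {t^3, s^2 - 23*t^2/2, s*t + 7*t^2/2}; counting standard monomials gives mu = 4. Corank 2; j^3 = 2*(s + 3*t)*(2*s^2 + 10*s*t + 13*t^2) splits into three distinct lines over C (the quadratic factor has nonzero discriminant), so D_4. f is A_2 but g is D_4, hence not right-equivalent.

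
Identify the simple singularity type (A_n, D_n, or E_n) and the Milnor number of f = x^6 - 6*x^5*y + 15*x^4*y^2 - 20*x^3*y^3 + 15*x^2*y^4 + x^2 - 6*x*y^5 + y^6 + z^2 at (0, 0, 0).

Type A_{5}, Milnor number mu = 5.

The Hessian of f at 0 has rank 2. Corank 1: A-series; mu = 5 gives A_5.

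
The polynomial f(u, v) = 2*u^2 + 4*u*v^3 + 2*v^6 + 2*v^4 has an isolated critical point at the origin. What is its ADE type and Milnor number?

Type A_{3}, Milnor number mu = 3.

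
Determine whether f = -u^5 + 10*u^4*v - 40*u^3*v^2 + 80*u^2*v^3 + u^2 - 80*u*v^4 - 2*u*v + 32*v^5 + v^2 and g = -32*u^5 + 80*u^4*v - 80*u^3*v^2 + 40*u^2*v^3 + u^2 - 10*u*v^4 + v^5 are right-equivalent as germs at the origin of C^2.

Yes.

The Hessian of f at 0 is [[2, -2], [-2, 2]] with rank 1, so corank 1. A Groebner basis of the Jacobian ideal J(f) in C{u,v} is {v^4, u - v}; counting standard monomials gives mu = 4. Corank 1: A-series; mu = 4 gives A_4. The Hessian of g at 0 is [[2, 0], [0, 0]] with rank 1, so corank 1. A Groebner basis of the Jacobian ideal J(g) in C{u,v} is {v^4, u}; counting standard monomials gives mu = 4. Corank 1: A-series; mu = 4 gives A_4. Both have type A_4, hence right-equivalent.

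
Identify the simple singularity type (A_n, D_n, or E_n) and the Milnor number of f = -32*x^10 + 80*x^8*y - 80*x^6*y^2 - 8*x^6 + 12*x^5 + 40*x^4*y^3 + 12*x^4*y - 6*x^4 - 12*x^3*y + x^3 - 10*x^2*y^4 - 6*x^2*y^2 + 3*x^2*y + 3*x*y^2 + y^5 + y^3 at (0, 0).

The Hessian of f at 0 has rank 0. Corank 2; j^3 = (x + y)^3 is a perfect cube, so E-series; the 5-jet and mu = 8 give E_8.

Type E_{8}, Milnor number mu = 8.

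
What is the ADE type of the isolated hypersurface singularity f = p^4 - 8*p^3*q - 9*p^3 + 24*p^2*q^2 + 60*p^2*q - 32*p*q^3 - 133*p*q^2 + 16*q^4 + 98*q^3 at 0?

The Hessian of f at 0 has rank 0. Corank 2; j^3 = -(p - 2*q)*(3*p - 7*q)^2 has shape L^2 M (L != M), so D-series; mu = 5 gives D_5.

D_{5}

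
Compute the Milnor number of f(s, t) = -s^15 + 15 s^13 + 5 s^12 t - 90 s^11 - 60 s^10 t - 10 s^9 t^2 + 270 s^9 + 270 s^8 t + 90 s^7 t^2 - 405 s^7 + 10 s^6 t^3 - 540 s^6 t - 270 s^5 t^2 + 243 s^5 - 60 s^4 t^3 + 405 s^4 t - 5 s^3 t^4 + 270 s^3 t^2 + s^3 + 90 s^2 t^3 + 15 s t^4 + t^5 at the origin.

8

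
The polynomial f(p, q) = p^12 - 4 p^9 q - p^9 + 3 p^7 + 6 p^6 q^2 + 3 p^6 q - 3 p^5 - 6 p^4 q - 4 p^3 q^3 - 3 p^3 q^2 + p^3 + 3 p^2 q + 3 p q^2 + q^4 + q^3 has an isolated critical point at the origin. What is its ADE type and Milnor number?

Type E_{6}, Milnor number mu = 6.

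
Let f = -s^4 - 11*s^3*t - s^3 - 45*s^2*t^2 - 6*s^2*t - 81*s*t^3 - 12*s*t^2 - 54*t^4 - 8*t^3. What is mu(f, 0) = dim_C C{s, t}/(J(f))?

7

The Hessian of f at 0 has rank 0. Corank 2; j^3 = -(s + 2*t)^3 is a perfect cube, so E-series; the 4-jet and mu = 7 give E_7.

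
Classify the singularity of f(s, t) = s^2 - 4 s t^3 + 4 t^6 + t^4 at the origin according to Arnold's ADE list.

A_3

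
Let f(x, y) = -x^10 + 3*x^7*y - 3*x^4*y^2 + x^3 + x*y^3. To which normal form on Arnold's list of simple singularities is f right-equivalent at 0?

E_7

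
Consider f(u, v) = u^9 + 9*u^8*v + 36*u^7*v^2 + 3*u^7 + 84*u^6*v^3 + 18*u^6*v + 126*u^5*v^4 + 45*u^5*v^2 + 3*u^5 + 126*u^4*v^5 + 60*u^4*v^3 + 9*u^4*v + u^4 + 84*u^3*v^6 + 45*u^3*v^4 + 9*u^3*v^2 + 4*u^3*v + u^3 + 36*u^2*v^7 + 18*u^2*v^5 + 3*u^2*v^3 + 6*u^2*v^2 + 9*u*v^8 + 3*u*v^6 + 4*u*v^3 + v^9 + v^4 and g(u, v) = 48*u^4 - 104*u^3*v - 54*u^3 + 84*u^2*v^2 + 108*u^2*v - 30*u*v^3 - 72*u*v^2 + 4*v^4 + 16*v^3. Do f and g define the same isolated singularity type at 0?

No.

The Hessian of f at 0 is [[0, 0], [0, 0]] with rank 0, so corank 2. A Groebner basis of the Jacobian ideal J(f) in C{u,v} is {v^4, u*v^2 + v^3/3, u^2}; counting standard monomials gives mu = 6. Corank 2; j^3 = u^3 is a perfect cube, so E-series; the 4-jet and mu = 6 give E_6. The Hessian of g at 0 is [[0, 0], [0, 0]] with rank 0, so corank 2. A Groebner basis of the Jacobian ideal J(g) in C{u,v} is {19683*u^2/4 - 6561*u*v + v^4 - 27*v^3/4 + 2187*v^2, u^3 - 189*u^2/2 + 126*u*v - v^3/6 - 42*v^2, u^2*v - 405*u^2/4 + 135*u*v - 11*v^3/36 - 45*v^2, -81*u^2 + u*v^2 + 108*u*v - 5*v^3/9 - 36*v^2}; counting standard monomials gives mu = 7. Corank 2; j^3 = -2*(3*u - 2*v)^3 is a perfect cube, so E-series; the 4-jet and mu = 7 give E_7. f is E_6 but g is E_7, hence not right-equivalent.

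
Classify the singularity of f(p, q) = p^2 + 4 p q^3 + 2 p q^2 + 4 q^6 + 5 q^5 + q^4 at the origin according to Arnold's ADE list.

The Hessian of f at 0 has rank 1. Corank 1: A-series; mu = 4 gives A_4.

A4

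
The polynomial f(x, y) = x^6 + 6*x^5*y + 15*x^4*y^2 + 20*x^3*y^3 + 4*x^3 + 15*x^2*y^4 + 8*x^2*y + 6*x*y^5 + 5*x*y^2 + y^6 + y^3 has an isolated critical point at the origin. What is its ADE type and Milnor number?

Type D_{7}, Milnor number mu = 7.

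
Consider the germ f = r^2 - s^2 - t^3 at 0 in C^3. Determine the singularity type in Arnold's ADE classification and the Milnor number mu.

The Hessian of f at 0 has rank 2. Corank 1: A-series; mu = 2 gives A_2.

Type A2, Milnor number mu = 2.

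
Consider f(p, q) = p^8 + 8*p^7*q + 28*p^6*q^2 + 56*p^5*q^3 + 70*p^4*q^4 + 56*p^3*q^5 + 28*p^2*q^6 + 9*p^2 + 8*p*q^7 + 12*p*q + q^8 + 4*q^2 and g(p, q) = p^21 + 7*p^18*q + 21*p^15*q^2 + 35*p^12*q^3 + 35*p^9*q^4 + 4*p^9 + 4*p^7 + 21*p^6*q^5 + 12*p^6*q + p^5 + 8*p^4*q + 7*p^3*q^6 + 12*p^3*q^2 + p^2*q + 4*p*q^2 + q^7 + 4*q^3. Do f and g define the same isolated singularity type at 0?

No.

The Hessian of f at 0 is [[18, 12], [12, 8]] with rank 1, so corank 1. A Groebner basis of the Jacobian ideal J(f) in C{p,q} is {q^7, p + 2*q/3}; counting standard monomials gives mu = 7. Corank 1: A-series; mu = 7 gives A_7. The Hessian of g at 0 is [[0, 0], [0, 0]] with rank 0, so corank 2. A Groebner basis of the Jacobian ideal J(g) in C{p,q} is {32*p^2/249 + p*q^3 + 1273*p*q/1992 + 761*q^2/996, -8*p^2/83 - 595*p*q/1328 + q^4 - 339*q^2/664, p^3 - 12*p*q^2 - 16*q^3, p^2*q + 4*p*q^2 + 4*q^3}; counting standard monomials gives mu = 8. Corank 2; j^3 = q*(p + 2*q)^2 has shape L^2 M (L != M), so D-series; mu = 8 gives D_8. f is A_7 but g is D_8, hence not right-equivalent.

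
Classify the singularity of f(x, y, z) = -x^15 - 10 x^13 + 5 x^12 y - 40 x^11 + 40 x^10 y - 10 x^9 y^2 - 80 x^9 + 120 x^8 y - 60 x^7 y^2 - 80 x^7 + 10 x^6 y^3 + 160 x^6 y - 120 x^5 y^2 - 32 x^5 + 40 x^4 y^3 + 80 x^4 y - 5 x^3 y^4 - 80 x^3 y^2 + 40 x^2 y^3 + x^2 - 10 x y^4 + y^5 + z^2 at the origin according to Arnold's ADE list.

A_4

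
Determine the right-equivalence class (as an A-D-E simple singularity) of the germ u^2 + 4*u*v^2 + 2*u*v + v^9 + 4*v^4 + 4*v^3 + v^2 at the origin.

A8

The Hessian of f at 0 has rank 1. Corank 1: A-series; mu = 8 gives A_8.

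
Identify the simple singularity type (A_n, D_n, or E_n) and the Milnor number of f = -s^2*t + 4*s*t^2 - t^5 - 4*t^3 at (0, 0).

Type D_6, Milnor number mu = 6.

The Hessian of f at 0 is [[0, 0], [0, 0]] with rank 0, so corank 2. A Groebner basis of the Jacobian ideal J(f) in C{s,t} is {s^2/5 + t^4 - 4*t^2/5, s^3 - 8*t^3, s*t - 2*t^2}; counting standard monomials gives mu = 6. Corank 2; j^3 = -t*(s - 2*t)^2 has shape L^2 M (L != M), so D-series; mu = 6 gives D_6.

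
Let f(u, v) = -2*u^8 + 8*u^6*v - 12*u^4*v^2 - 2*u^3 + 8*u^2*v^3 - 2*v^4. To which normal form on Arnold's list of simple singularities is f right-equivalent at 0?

E_{6}

The Hessian of f at 0 has rank 0. Corank 2; j^3 = -2*u^3 is a perfect cube, so E-series; the 4-jet and mu = 6 give E_6.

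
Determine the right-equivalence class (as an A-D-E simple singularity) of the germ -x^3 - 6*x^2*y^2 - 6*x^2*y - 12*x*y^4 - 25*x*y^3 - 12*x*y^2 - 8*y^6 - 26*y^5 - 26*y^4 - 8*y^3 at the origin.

The Hessian of f at 0 has rank 0. Corank 2; j^3 = -(x + 2*y)^3 is a perfect cube, so E-series; the 4-jet and mu = 7 give E_7.

E_{7}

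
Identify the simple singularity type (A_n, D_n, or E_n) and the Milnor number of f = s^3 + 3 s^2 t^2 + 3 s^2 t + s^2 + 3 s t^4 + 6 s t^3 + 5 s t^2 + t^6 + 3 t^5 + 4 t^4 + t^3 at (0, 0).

Type A_2, Milnor number mu = 2.

The Hessian of f at 0 has rank 1. Corank 1: A-series; mu = 2 gives A_2.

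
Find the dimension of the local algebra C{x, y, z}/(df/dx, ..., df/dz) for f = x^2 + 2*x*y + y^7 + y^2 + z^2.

6

The Hessian of f at 0 is [[2, 2, 0], [2, 2, 0], [0, 0, 2]] with rank 2, so corank 1. A Groebner basis of the Jacobian ideal J(f) in C{x,y,z} is {y^6, x + y, z}; counting standard monomials gives mu = 6. Corank 1: A-series; mu = 6 gives A_6.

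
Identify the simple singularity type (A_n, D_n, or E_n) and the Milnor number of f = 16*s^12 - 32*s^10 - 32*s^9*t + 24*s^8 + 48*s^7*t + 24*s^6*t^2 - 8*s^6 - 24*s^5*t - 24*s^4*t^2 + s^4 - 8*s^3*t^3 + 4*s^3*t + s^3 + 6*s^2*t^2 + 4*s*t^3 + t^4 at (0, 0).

The Hessian of f at 0 is [[0, 0], [0, 0]] with rank 0, so corank 2. A Groebner basis of the Jacobian ideal J(f) in C{s,t} is {t^4, s*t^2 + t^3/3, s^2}; counting standard monomials gives mu = 6. Corank 2; j^3 = s^3 is a perfect cube, so E-series; the 4-jet and mu = 6 give E_6.

Type E6, Milnor number mu = 6.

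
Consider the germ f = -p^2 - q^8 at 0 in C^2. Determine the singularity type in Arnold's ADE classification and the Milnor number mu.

Type A_{7}, Milnor number mu = 7.

The Hessian of f at 0 has rank 1. Corank 1: A-series; mu = 7 gives A_7.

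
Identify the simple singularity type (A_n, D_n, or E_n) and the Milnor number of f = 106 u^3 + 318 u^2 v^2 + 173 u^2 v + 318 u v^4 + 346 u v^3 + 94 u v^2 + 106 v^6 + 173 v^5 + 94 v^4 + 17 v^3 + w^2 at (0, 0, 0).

Type D4, Milnor number mu = 4.

The Hessian of f at 0 has rank 1. Corank 2; j^3 = (2*u + v)*(53*u^2 + 60*u*v + 17*v^2) splits into three distinct lines over C (the quadratic factor has nonzero discriminant), so D_4.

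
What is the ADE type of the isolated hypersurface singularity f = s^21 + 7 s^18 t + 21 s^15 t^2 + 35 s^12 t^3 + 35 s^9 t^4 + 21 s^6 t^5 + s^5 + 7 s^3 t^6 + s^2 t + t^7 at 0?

D_{8}

The Hessian of f at 0 is [[0, 0], [0, 0]] with rank 0, so corank 2. A Groebner basis of the Jacobian ideal J(f) in C{s,t} is {s^2/7 + t^6, s^3, s*t}; counting standard monomials gives mu = 8. Corank 2; j^3 = s^2*t has shape L^2 M (L != M), so D-series; mu = 8 gives D_8.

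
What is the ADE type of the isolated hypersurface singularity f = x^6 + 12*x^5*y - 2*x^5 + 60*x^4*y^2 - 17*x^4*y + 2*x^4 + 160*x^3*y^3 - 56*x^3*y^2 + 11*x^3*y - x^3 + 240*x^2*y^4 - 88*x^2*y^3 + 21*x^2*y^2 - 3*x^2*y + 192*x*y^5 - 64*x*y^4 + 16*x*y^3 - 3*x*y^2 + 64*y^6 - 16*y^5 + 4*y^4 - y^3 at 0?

E_7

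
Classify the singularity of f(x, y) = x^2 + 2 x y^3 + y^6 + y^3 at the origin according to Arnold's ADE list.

The Hessian of f at 0 is [[2, 0], [0, 0]] with rank 1, so corank 1. A Groebner basis of the Jacobian ideal J(f) in C{x,y} is {y^2, x}; counting standard monomials gives mu = 2. Corank 1: A-series; mu = 2 gives A_2.

A_2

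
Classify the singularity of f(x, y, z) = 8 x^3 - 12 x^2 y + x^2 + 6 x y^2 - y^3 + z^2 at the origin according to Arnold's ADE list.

The Hessian of f at 0 has rank 2. Corank 1: A-series; mu = 2 gives A_2.

A_{2}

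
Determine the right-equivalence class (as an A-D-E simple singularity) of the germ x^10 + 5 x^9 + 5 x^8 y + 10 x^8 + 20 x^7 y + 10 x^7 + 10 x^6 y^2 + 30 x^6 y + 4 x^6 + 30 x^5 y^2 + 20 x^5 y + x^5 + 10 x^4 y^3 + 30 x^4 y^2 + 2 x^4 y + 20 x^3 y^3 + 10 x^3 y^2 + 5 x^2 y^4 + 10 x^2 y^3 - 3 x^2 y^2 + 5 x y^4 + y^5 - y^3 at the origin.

E_8

The Hessian of f at 0 has rank 0. Corank 2; j^3 = -y^3 is a perfect cube, so E-series; the 5-jet and mu = 8 give E_8.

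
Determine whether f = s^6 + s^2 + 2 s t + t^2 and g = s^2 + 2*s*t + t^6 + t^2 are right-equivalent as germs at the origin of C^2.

The Hessian of f at 0 has rank 1. Corank 1: A-series; mu = 5 gives A_5. The Hessian of g at 0 has rank 1. Corank 1: A-series; mu = 5 gives A_5. Both have type A_5, hence right-equivalent.

Yes.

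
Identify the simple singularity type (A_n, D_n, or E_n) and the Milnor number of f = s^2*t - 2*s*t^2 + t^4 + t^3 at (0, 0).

Type D5, Milnor number mu = 5.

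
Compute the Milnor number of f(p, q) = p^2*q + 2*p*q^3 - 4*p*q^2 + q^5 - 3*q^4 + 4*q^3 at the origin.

The Hessian of f at 0 is [[0, 0], [0, 0]] with rank 0, so corank 2. A Groebner basis of the Jacobian ideal J(f) in C{p,q} is {p*q^2 + 2*p*q - 4*q^2, p*q + q^3 - 2*q^2, p^2 - 8*p*q + 12*q^2}; counting standard monomials gives mu = 5. Corank 2; j^3 = q*(p - 2*q)^2 has shape L^2 M (L != M), so D-series; mu = 5 gives D_5.

5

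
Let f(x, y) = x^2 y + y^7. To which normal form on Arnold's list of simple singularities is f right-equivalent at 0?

The Hessian of f at 0 is [[0, 0], [0, 0]] with rank 0, so corank 2. A Groebner basis of the Jacobian ideal J(f) in C{x,y} is {x^2/7 + y^6, x^3, x*y}; counting standard monomials gives mu = 8. Corank 2; j^3 = x^2*y has shape L^2 M (L != M), so D-series; mu = 8 gives D_8.

D_{8}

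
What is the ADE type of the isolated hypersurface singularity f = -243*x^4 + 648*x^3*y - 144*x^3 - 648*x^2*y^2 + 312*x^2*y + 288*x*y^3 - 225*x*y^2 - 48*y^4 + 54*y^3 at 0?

D_{5}

The Hessian of f at 0 is [[0, 0], [0, 0]] with rank 0, so corank 2. A Groebner basis of the Jacobian ideal J(f) in C{x,y} is {x*y^2 - 16*x*y + 12*y^2, -64*x*y/3 + y^3 + 16*y^2, x^2 - 17*x*y/12 + y^2/2}; counting standard monomials gives mu = 5. Corank 2; j^3 = -3*(3*x - 2*y)*(4*x - 3*y)^2 has shape L^2 M (L != M), so D-series; mu = 5 gives D_5.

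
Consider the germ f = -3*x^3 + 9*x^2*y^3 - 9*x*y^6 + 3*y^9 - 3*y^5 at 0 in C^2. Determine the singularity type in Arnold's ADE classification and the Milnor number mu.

Type E_{8}, Milnor number mu = 8.

The Hessian of f at 0 is [[0, 0], [0, 0]] with rank 0, so corank 2. A Groebner basis of the Jacobian ideal J(f) in C{x,y} is {-x^2/2 + x*y^3, y^4, x^3, x^2*y}; counting standard monomials gives mu = 8. Corank 2; j^3 = -3*x^3 is a perfect cube, so E-series; the 5-jet and mu = 8 give E_8.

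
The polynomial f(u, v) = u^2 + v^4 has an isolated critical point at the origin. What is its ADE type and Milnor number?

Type A_3, Milnor number mu = 3.

The Hessian of f at 0 has rank 1. Corank 1: A-series; mu = 3 gives A_3.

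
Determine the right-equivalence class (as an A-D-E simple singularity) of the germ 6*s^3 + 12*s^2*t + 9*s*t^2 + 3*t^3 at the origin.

D_4

The Hessian of f at 0 is [[0, 0], [0, 0]] with rank 0, so corank 2. A Groebner basis of the Jacobian ideal J(f) in C{s,t} is {t^3, s^2 - 3*t^2/2, s*t + 3*t^2/2}; counting standard monomials gives mu = 4. Corank 2; j^3 = 3*(s + t)*(2*s^2 + 2*s*t + t^2) splits into three distinct lines over C (the quadratic factor has nonzero discriminant), so D_4.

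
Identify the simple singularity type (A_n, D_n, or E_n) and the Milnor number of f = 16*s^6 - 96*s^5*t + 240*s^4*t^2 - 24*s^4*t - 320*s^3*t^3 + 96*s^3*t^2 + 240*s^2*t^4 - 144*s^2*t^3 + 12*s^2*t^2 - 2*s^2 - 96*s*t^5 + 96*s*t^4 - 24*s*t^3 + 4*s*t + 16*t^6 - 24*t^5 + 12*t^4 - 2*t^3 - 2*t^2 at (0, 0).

Type A2, Milnor number mu = 2.

The Hessian of f at 0 has rank 1. Corank 1: A-series; mu = 2 gives A_2.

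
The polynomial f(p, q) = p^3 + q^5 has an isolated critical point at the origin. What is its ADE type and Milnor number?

Type E_8, Milnor number mu = 8.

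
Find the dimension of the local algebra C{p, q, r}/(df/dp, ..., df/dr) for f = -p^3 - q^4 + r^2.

The Hessian of f at 0 is [[0, 0, 0], [0, 0, 0], [0, 0, 2]] with rank 1, so corank 2. A Groebner basis of the Jacobian ideal J(f) in C{p,q,r} is {q^3, p^2, r}; counting standard monomials gives mu = 6. Corank 2; j^3 = -p^3 is a perfect cube, so E-series; the 4-jet and mu = 6 give E_6.

6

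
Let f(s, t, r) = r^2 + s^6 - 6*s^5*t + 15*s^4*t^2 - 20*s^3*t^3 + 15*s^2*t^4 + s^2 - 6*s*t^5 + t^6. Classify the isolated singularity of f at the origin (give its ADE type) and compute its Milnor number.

Type A5, Milnor number mu = 5.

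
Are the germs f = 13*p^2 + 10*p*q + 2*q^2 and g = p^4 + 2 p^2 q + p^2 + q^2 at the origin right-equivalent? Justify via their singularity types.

The Hessian of f at 0 is [[26, 10], [10, 4]] with rank 2, so corank 0. A Groebner basis of the Jacobian ideal J(f) in C{p,q} is {p, q}; counting standard monomials gives mu = 1. Corank 0: nondegenerate Morse point, so A_1. The Hessian of g at 0 is [[2, 0], [0, 2]] with rank 2, so corank 0. A Groebner basis of the Jacobian ideal J(g) in C{p,q} is {p, q}; counting standard monomials gives mu = 1. Corank 0: nondegenerate Morse point, so A_1. Both have type A_1, hence right-equivalent.

Yes.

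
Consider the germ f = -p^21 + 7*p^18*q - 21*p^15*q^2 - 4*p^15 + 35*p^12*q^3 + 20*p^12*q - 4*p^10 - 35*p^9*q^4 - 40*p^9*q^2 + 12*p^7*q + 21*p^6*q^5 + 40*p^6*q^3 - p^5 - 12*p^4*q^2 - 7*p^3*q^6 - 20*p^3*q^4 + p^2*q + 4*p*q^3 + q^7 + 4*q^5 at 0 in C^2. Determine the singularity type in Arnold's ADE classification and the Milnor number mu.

The Hessian of f at 0 has rank 0. Corank 2; j^3 = p^2*q has shape L^2 M (L != M), so D-series; mu = 8 gives D_8.

Type D_{8}, Milnor number mu = 8.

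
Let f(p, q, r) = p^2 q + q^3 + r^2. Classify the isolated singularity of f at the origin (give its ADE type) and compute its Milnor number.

The Hessian of f at 0 has rank 1. Corank 2; j^3 = q*(p^2 + q^2) splits into three distinct lines over C (the quadratic factor has nonzero discriminant), so D_4.

Type D4, Milnor number mu = 4.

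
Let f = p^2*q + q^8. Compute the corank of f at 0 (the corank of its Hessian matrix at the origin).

Hessian at 0 has rank 0.

2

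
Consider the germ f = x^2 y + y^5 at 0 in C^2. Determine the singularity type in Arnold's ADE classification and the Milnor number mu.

Type D_6, Milnor number mu = 6.

The Hessian of f at 0 is [[0, 0], [0, 0]] with rank 0, so corank 2. A Groebner basis of the Jacobian ideal J(f) in C{x,y} is {x^2/5 + y^4, x^3, x*y}; counting standard monomials gives mu = 6. Corank 2; j^3 = x^2*y has shape L^2 M (L != M), so D-series; mu = 6 gives D_6.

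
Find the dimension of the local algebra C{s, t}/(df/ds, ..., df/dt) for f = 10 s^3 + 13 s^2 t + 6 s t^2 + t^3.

The Hessian of f at 0 has rank 0. Corank 2; j^3 = (2*s + t)*(5*s^2 + 4*s*t + t^2) splits into three distinct lines over C (the quadratic factor has nonzero discriminant), so D_4.

4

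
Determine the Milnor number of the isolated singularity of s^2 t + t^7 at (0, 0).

The Hessian of f at 0 has rank 0. Corank 2; j^3 = s^2*t has shape L^2 M (L != M), so D-series; mu = 8 gives D_8.

8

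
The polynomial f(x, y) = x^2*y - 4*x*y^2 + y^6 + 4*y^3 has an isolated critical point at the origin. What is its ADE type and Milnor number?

The Hessian of f at 0 is [[0, 0], [0, 0]] with rank 0, so corank 2. A Groebner basis of the Jacobian ideal J(f) in C{x,y} is {x^2/6 + y^5 - 2*y^2/3, x^3 - 8*y^3, x*y - 2*y^2}; counting standard monomials gives mu = 7. Corank 2; j^3 = y*(x - 2*y)^2 has shape L^2 M (L != M), so D-series; mu = 7 gives D_7.

Type D_{7}, Milnor number mu = 7.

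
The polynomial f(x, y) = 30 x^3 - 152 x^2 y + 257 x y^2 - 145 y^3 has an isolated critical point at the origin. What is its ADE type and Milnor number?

Type D4, Milnor number mu = 4.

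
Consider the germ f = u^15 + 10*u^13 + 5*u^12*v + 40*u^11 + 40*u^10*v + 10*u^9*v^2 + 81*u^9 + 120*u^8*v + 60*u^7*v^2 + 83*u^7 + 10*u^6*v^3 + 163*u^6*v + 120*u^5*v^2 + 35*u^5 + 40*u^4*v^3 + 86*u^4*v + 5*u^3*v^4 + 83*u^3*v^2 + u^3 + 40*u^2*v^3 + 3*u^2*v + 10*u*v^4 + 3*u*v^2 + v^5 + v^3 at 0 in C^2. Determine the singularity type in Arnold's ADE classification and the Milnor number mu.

Type E8, Milnor number mu = 8.

The Hessian of f at 0 is [[0, 0], [0, 0]] with rank 0, so corank 2. A Groebner basis of the Jacobian ideal J(f) in C{u,v} is {7*u^2/2 + u*v^3 + 7*u*v + 7*v^2/2, -4*u^2 - 8*u*v + v^4 - 4*v^2, u^3 - 3*u*v^2 - 2*v^3, u^2*v + 2*u*v^2 + v^3}; counting standard monomials gives mu = 8. Corank 2; j^3 = (u + v)^3 is a perfect cube, so E-series; the 5-jet and mu = 8 give E_8.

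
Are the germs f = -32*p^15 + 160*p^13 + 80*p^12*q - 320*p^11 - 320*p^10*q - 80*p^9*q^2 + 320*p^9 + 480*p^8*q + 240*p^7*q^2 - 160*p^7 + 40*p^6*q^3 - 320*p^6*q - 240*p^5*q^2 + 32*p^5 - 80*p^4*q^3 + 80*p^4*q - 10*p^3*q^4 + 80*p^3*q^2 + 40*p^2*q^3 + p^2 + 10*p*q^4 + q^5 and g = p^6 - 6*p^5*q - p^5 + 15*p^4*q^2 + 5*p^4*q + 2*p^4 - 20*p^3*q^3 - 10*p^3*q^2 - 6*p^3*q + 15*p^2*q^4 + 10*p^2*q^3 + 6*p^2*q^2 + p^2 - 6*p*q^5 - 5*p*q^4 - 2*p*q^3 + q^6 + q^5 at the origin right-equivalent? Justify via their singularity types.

The Hessian of f at 0 has rank 1. Corank 1: A-series; mu = 4 gives A_4. The Hessian of g at 0 has rank 1. Corank 1: A-series; mu = 4 gives A_4. Both have type A_4, hence right-equivalent.

Yes.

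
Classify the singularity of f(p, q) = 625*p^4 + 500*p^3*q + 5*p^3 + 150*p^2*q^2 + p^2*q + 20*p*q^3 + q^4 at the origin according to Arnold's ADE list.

The Hessian of f at 0 has rank 0. Corank 2; j^3 = p^2*(5*p + q) has shape L^2 M (L != M), so D-series; mu = 5 gives D_5.

D_{5}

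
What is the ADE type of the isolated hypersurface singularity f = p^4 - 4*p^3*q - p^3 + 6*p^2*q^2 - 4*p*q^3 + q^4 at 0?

E_{6}

The Hessian of f at 0 has rank 0. Corank 2; j^3 = -p^3 is a perfect cube, so E-series; the 4-jet and mu = 6 give E_6.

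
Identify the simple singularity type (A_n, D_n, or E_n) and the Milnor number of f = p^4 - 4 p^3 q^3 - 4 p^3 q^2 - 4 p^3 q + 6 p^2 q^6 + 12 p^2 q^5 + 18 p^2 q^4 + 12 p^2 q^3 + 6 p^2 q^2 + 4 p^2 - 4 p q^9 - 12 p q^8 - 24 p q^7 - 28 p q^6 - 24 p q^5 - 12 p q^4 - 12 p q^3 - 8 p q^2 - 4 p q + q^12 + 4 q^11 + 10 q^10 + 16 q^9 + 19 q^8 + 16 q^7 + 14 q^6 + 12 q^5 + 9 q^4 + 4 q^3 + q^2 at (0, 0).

Type A_{3}, Milnor number mu = 3.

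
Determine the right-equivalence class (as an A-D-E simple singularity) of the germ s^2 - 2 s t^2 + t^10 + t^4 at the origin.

A9

The Hessian of f at 0 is [[2, 0], [0, 0]] with rank 1, so corank 1. A Groebner basis of the Jacobian ideal J(f) in C{s,t} is {s^5, s^4*t, -s + t^2}; counting standard monomials gives mu = 9. Corank 1: A-series; mu = 9 gives A_9.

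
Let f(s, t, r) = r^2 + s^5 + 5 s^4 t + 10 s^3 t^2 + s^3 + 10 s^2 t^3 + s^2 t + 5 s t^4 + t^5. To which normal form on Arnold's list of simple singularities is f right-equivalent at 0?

The Hessian of f at 0 has rank 1. Corank 2; j^3 = s^2*(s + t) has shape L^2 M (L != M), so D-series; mu = 6 gives D_6.

D_{6}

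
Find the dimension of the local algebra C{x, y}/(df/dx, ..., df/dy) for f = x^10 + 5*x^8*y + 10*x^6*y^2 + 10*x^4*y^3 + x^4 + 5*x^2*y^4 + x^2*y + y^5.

6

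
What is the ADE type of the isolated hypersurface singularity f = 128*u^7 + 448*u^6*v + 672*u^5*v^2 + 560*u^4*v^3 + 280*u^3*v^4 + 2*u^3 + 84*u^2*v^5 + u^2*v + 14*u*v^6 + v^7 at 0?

D_8

The Hessian of f at 0 is [[0, 0], [0, 0]] with rank 0, so corank 2. A Groebner basis of the Jacobian ideal J(f) in C{u,v} is {-u*v/14 + v^6, u*v^2, u^2 + u*v/2}; counting standard monomials gives mu = 8. Corank 2; j^3 = u^2*(2*u + v) has shape L^2 M (L != M), so D-series; mu = 8 gives D_8.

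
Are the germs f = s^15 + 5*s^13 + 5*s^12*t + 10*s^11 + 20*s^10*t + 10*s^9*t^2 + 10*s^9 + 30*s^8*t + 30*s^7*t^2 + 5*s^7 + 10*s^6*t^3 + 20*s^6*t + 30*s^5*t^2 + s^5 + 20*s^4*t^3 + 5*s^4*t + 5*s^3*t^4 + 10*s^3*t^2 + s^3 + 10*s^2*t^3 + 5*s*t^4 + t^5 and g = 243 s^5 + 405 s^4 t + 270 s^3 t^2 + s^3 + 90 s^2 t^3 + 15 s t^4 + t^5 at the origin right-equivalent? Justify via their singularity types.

Yes.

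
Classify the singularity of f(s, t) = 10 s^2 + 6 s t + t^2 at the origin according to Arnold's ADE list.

The Hessian of f at 0 has rank 2. Corank 0: nondegenerate Morse point, so A_1.

A_1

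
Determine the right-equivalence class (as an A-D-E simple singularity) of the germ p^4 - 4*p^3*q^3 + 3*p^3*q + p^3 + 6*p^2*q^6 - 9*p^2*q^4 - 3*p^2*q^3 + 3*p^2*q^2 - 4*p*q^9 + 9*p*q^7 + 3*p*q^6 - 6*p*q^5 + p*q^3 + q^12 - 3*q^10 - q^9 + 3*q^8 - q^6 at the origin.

E_{7}

The Hessian of f at 0 has rank 0. Corank 2; j^3 = p^3 is a perfect cube, so E-series; the 4-jet and mu = 7 give E_7.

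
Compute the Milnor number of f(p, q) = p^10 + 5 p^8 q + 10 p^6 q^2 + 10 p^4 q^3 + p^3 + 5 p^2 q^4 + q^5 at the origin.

8

The Hessian of f at 0 has rank 0. Corank 2; j^3 = p^3 is a perfect cube, so E-series; the 5-jet and mu = 8 give E_8.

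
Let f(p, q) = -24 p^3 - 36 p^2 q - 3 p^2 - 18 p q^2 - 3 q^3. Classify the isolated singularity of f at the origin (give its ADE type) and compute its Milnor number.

The Hessian of f at 0 is [[-6, 0], [0, 0]] with rank 1, so corank 1. A Groebner basis of the Jacobian ideal J(f) in C{p,q} is {q^2, p}; counting standard monomials gives mu = 2. Corank 1: A-series; mu = 2 gives A_2.

Type A_{2}, Milnor number mu = 2.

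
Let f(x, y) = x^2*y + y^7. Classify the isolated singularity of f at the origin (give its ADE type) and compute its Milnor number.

The Hessian of f at 0 has rank 0. Corank 2; j^3 = x^2*y has shape L^2 M (L != M), so D-series; mu = 8 gives D_8.

Type D8, Milnor number mu = 8.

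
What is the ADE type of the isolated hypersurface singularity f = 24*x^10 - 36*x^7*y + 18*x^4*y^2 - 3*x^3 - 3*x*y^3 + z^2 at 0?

E_{7}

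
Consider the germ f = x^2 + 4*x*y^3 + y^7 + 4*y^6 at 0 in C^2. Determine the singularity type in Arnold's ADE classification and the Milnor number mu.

The Hessian of f at 0 has rank 1. Corank 1: A-series; mu = 6 gives A_6.

Type A_6, Milnor number mu = 6.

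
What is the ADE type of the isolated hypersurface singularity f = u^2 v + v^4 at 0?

D5

The Hessian of f at 0 is [[0, 0], [0, 0]] with rank 0, so corank 2. A Groebner basis of the Jacobian ideal J(f) in C{u,v} is {u^3, u^2/4 + v^3, u*v}; counting standard monomials gives mu = 5. Corank 2; j^3 = u^2*v has shape L^2 M (L != M), so D-series; mu = 5 gives D_5.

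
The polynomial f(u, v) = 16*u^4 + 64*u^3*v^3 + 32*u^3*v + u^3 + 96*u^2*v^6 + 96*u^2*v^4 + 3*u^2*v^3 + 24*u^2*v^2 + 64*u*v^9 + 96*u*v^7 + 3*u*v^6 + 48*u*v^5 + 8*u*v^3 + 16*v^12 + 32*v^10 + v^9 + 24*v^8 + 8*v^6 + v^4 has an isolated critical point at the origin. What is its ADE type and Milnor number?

Type E6, Milnor number mu = 6.

The Hessian of f at 0 is [[0, 0], [0, 0]] with rank 0, so corank 2. A Groebner basis of the Jacobian ideal J(f) in C{u,v} is {v^4, u*v^2 + v^3/6, u^2}; counting standard monomials gives mu = 6. Corank 2; j^3 = u^3 is a perfect cube, so E-series; the 4-jet and mu = 6 give E_6.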